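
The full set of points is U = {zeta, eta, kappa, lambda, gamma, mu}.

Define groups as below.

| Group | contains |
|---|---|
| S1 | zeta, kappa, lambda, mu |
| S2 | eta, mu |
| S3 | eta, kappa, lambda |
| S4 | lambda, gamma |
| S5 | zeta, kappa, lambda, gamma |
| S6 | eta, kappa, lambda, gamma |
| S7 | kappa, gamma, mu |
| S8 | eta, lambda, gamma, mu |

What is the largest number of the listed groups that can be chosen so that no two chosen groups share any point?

S2, S5 are pairwise disjoint (S2={eta,mu}; S5={zeta,kappa,lambda,gamma}).
Every remaining group overlaps one of these, and no 3 of the listed groups are pairwise disjoint, so 2 is the maximum.

2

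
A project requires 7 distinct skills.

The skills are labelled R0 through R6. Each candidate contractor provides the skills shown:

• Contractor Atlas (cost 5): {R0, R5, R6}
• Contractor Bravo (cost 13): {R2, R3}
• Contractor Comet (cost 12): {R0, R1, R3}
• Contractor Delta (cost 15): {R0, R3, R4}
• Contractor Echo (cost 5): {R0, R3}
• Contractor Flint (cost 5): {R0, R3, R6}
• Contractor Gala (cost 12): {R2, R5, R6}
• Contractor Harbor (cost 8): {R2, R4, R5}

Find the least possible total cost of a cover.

Atlas, Comet, Harbor together cover every skill (Atlas ∪ Comet ∪ Harbor = {R0, R1, R2, R3, R4, R5, R6}); total cost 5 + 12 + 8 = 25.
The greedy pick Atlas, Harbor, Echo, Comet costs 30; no covering selection beats 25.

25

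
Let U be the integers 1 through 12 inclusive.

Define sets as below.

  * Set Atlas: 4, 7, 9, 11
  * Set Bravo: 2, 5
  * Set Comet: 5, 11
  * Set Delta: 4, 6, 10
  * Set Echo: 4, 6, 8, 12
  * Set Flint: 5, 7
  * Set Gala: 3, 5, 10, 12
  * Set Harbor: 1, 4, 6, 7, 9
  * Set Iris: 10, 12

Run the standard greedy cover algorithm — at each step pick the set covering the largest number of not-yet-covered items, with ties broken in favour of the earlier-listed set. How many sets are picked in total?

Greedy: pick Harbor (covers 5 new) → pick Gala (covers 4 new) → pick Atlas (covers 1 new) → pick Bravo (covers 1 new) → pick Echo (covers 1 new). Total picks: 5.

5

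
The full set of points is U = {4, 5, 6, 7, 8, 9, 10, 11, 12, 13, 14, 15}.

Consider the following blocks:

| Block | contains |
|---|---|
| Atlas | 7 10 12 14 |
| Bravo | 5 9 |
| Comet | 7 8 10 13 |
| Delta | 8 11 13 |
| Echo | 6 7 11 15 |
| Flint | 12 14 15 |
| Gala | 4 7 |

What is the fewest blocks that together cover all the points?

Bravo, Comet, Echo, Flint, and Gala cover everything between them: the union {4, 5, 6, 7, 8, 9, 10, 11, 12, 13, 14, 15} is all of U.
Only Gala contains 4, so Gala is forced; the remaining 10 points need at least 4 more blocks (each remaining block adds at most 3) — so at least 5 blocks are needed, and 5 is optimal.

5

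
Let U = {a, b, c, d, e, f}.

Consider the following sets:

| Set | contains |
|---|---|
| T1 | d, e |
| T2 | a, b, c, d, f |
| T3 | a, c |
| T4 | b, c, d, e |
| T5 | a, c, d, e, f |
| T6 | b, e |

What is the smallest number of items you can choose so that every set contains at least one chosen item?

2

Take H = {c, e}. Each listed set contains at least one of these, so H is a hitting set of size 2.
The sets T3, T6 are pairwise disjoint, so any hitting set needs a separate item for each — at least 2. Hence 2 is optimal.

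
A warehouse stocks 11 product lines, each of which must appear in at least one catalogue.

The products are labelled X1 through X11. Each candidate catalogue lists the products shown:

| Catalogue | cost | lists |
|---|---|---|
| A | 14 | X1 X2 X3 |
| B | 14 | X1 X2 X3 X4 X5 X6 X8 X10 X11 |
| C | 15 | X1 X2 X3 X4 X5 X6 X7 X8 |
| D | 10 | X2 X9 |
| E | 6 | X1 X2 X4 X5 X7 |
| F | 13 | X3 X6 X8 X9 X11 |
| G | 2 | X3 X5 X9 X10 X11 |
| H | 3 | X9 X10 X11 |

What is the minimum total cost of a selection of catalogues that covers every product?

17

C, G together cover every product (C ∪ G = {X1, X2, X3, X4, X5, X6, X7, X8, X9, X10, X11}); total cost 15 + 2 = 17.
The greedy pick G, E, F costs 21; no covering selection beats 17.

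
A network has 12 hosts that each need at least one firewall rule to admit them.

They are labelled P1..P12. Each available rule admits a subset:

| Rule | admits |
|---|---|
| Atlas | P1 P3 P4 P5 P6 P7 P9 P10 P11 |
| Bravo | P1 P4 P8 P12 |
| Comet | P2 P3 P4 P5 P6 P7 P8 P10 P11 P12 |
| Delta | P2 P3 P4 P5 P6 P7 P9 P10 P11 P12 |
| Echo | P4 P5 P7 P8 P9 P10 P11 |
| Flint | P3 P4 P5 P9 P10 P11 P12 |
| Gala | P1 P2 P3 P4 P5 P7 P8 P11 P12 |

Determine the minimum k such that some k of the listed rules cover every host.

2

Atlas and Comet together: Atlas ∪ Comet = {P1, P2, P3, P4, P5, P6, P7, P8, P9, P10, P11, P12} — every host is covered.
No single rule has all 12 hosts (the largest, Comet, has 10), so 2 is optimal.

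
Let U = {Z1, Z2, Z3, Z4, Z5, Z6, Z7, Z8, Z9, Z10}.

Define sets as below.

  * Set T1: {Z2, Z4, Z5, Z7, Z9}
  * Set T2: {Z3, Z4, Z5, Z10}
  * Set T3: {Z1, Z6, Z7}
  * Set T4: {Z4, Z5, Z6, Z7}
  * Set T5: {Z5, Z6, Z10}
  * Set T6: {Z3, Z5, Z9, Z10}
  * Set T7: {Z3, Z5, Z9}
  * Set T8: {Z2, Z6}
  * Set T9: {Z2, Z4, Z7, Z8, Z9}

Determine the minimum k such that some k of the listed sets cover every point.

3

T2 and T3 and T9 together: T2 ∪ T3 ∪ T9 = {Z1, Z2, Z3, Z4, Z5, Z6, Z7, Z8, Z9, Z10} — every point is covered.
Only T3 contains Z1, so T3 is forced; the remaining 7 points need at least 2 more sets (each remaining set adds at most 4) — so at least 3 sets are needed, and 3 is optimal.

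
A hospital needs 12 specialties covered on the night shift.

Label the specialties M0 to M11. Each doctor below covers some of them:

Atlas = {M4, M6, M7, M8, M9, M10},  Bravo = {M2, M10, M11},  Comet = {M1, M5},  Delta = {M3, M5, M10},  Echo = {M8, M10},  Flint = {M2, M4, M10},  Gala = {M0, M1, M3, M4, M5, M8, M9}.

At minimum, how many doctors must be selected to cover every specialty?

Take {Atlas, Bravo, Gala}. Their union is {M0, M1, M2, M3, M4, M5, M6, M7, M8, M9, M10, M11}, which is all 12 specialties.
Only Gala contains M0, so Gala is forced; the remaining 5 specialties need at least 2 more doctors (each remaining doctor adds at most 3) — so at least 3 doctors are needed, and 3 is optimal.

3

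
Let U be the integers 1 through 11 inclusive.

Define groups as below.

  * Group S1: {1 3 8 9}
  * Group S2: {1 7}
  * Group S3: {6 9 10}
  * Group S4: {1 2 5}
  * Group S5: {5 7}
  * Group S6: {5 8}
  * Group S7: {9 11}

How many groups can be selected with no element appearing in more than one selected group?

S2, S6, S7 are pairwise disjoint (S2={1,7}; S6={5,8}; S7={9,11}).
Every remaining group overlaps one of these, and no 4 of the listed groups are pairwise disjoint, so 3 is the maximum.

3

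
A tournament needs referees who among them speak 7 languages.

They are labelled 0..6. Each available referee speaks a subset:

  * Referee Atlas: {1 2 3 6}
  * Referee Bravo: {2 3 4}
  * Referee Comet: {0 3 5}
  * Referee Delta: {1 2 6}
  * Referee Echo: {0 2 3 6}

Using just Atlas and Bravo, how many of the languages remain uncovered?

Union of Atlas, Bravo = {1, 2, 3, 4, 6}.
Not covered: 0, 5 — 2 languages.

2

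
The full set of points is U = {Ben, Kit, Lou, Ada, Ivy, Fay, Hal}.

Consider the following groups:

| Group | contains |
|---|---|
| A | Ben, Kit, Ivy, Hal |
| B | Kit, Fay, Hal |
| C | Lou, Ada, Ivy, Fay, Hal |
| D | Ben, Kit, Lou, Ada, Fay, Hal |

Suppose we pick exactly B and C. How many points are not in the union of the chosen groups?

Union of B, C = {Kit, Lou, Ada, Ivy, Fay, Hal}.
Not covered: Ben — 1 point.

1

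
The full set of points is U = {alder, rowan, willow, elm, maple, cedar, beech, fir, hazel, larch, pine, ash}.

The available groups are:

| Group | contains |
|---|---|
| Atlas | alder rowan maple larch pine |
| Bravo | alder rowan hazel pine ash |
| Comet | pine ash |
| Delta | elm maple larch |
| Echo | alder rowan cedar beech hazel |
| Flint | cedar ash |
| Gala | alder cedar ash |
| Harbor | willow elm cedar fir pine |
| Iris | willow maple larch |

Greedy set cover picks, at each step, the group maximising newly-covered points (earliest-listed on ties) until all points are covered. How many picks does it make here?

Greedy: pick Atlas (covers 5 new) → pick Harbor (covers 4 new) → pick Bravo (covers 2 new) → pick Echo (covers 1 new). Total picks: 4.

4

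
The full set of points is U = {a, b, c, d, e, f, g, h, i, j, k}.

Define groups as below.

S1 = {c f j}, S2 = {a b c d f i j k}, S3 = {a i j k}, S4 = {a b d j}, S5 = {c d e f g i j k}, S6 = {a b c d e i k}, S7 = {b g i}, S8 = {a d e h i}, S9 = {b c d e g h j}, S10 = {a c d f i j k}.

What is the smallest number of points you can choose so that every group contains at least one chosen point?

T = {i, j} meets every group (each contains at least one member of T), and |T| = 2.
The groups S1, S7 are pairwise disjoint, so any hitting set needs a separate point for each — at least 2. Hence 2 is optimal.

2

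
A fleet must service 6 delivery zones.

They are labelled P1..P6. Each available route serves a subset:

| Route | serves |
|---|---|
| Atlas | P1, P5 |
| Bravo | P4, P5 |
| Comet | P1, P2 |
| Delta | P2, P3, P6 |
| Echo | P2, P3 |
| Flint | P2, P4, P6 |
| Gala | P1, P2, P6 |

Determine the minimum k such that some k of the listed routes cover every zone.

3

Bravo and Echo and Gala together: Bravo ∪ Echo ∪ Gala = {P1, P2, P3, P4, P5, P6} — every zone is covered.
No 2 of the 7 routes cover everything (all 21 combinations miss at least one zone), so 3 is optimal.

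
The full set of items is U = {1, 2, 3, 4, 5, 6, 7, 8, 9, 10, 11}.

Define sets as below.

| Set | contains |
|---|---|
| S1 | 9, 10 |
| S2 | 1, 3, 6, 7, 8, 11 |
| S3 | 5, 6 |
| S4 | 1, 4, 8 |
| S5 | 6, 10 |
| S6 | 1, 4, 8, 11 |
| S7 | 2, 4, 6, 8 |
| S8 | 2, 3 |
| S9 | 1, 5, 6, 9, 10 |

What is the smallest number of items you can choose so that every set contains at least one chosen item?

Take H = {2, 5, 8, 10}. Each listed set contains at least one of these, so H is a hitting set of size 4.
The sets S1, S3, S6, S8 are pairwise disjoint, so any hitting set needs a separate item for each — at least 4. Hence 4 is optimal.

4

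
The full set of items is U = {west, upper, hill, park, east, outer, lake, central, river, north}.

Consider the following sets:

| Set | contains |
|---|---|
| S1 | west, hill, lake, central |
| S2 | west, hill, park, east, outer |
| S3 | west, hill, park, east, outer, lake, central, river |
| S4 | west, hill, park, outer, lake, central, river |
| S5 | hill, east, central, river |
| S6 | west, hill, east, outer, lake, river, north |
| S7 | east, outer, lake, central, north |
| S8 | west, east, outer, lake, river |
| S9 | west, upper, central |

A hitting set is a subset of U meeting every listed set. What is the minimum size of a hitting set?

H = {west, central} meets every set (each contains at least one member of H), and |H| = 2.
No single item lies in every set, so at least 2 are needed and 2 is optimal.

2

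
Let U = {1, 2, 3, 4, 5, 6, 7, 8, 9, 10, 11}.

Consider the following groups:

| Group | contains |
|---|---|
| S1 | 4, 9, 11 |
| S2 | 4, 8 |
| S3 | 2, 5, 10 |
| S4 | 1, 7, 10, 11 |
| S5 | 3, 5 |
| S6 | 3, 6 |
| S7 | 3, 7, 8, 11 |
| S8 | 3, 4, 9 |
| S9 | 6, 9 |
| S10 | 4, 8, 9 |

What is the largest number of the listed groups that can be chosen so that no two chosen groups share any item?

4

S2, S4, S5, S9 are pairwise disjoint (S2={4,8}; S4={1,7,10,11}; S5={3,5}; S9={6,9}).
Every remaining group overlaps one of these, and no 5 of the listed groups are pairwise disjoint, so 4 is the maximum.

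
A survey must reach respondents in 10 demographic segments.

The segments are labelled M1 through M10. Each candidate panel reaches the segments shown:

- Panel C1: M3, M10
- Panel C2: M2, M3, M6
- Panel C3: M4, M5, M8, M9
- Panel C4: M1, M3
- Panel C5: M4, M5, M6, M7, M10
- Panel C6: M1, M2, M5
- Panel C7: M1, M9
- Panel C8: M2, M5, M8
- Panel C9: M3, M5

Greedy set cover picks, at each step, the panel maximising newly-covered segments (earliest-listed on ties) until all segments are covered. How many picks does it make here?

4

Greedy: pick C5 (covers 5 new) → pick C2 (covers 2 new) → pick C3 (covers 2 new) → pick C4 (covers 1 new). Total picks: 4.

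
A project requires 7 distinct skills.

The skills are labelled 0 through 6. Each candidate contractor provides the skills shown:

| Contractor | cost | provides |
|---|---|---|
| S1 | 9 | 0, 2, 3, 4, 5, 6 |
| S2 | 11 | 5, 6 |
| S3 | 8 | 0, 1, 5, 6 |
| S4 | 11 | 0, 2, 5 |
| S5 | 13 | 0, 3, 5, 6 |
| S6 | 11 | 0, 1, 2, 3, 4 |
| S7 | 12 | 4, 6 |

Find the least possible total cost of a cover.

S1, S3 together cover every skill (S1 ∪ S3 = {0, 1, 2, 3, 4, 5, 6}); total cost 9 + 8 = 17.
No covering selection has total cost below 17.

17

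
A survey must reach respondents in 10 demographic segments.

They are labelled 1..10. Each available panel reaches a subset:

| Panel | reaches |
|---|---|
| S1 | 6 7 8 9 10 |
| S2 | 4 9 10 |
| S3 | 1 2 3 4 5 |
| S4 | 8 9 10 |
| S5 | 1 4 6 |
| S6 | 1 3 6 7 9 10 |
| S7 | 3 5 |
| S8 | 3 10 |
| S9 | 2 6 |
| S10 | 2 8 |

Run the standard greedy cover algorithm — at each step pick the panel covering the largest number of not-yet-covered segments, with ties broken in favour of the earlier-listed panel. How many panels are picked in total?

3

Greedy: pick S6 (covers 6 new) → pick S3 (covers 3 new) → pick S1 (covers 1 new). Total picks: 3.
(The true minimum cover uses only 2 panels, so greedy is not optimal here.)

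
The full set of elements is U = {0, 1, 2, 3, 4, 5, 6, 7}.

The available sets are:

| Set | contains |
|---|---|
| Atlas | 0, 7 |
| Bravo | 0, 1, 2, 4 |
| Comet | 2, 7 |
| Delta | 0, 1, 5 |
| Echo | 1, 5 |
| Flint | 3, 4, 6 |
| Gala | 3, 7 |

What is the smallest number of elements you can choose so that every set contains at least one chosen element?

H = {1, 4, 7} meets every set (each contains at least one member of H), and |H| = 3.
The sets Comet, Delta, Flint are pairwise disjoint, so any hitting set needs a separate element for each — at least 3. Hence 3 is optimal.

3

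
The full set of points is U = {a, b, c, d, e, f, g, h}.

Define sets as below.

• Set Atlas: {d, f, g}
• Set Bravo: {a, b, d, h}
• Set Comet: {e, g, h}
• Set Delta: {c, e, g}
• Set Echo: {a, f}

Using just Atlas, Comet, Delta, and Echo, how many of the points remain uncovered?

Union of Atlas, Comet, Delta, Echo = {a, c, d, e, f, g, h}.
Not covered: b — 1 point.

1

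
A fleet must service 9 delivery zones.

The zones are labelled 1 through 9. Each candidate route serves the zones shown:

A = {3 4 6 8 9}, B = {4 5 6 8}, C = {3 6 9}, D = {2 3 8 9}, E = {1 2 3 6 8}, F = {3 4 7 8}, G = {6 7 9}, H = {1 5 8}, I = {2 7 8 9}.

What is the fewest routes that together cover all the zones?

3

Take {B, E, G}. Their union is {1, 2, 3, 4, 5, 6, 7, 8, 9}, which is all 9 zones.
No 2 of the 9 routes cover everything (all 36 combinations miss at least one zone), so 3 is optimal.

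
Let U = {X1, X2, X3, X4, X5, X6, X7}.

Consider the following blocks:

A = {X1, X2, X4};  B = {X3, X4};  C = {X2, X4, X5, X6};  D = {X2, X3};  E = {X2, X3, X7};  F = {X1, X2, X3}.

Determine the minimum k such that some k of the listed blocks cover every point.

3

A, C, and E cover everything between them: the union {X1, X2, X3, X4, X5, X6, X7} is all of U.
Only C contains X5, so C is forced; the remaining 3 points need at least 2 more blocks (each remaining block adds at most 2) — so at least 3 blocks are needed, and 3 is optimal.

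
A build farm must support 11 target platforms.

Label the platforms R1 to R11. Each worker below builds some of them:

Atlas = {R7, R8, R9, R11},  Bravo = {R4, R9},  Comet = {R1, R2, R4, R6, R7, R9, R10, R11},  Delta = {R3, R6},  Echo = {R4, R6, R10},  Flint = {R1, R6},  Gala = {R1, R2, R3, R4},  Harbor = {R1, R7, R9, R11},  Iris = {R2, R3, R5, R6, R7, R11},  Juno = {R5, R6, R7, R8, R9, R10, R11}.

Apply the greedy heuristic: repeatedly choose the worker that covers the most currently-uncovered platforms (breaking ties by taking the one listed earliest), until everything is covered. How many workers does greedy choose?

Greedy: pick Comet (covers 8 new) → pick Iris (covers 2 new) → pick Atlas (covers 1 new). Total picks: 3.
(The true minimum cover uses only 2 workers, so greedy is not optimal here.)

3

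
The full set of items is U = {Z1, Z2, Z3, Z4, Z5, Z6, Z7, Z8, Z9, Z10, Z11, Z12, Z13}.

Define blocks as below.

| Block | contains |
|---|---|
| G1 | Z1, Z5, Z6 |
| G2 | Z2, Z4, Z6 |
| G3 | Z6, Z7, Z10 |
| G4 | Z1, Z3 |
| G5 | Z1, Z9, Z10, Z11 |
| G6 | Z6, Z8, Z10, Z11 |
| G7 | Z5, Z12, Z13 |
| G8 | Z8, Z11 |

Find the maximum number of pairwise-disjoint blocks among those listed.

G3, G4, G7, G8 are pairwise disjoint (G3={Z6,Z7,Z10}; G4={Z1,Z3}; G7={Z5,Z12,Z13}; G8={Z8,Z11}).
Every remaining block overlaps one of these, and no 5 of the listed blocks are pairwise disjoint, so 4 is the maximum.

4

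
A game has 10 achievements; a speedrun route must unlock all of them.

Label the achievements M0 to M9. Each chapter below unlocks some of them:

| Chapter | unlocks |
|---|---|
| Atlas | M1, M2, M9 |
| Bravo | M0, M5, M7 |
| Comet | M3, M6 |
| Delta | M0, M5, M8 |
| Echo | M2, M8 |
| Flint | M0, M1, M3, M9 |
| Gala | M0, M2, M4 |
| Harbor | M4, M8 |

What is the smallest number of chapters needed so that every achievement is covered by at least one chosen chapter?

4

Take {Atlas, Bravo, Comet, Harbor}. Their union is {M0, M1, M2, M3, M4, M5, M6, M7, M8, M9}, which is all 10 achievements.
Only Comet contains M6, so Comet is forced; the remaining 8 achievements need at least 3 more chapters (each remaining chapter adds at most 3) — so at least 4 chapters are needed, and 4 is optimal.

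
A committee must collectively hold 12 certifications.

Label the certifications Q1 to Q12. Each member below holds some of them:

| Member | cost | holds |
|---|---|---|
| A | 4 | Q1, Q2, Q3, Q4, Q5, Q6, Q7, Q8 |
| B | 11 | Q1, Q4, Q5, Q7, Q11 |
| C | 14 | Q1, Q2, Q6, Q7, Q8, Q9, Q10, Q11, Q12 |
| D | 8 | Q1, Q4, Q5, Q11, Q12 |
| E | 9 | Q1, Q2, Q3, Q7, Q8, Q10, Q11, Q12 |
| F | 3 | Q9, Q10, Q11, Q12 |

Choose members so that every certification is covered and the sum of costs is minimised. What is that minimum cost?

7

A, F together cover every certification (A ∪ F = {Q1, Q2, Q3, Q4, Q5, Q6, Q7, Q8, Q9, Q10, Q11, Q12}); total cost 4 + 3 = 7.
No covering selection has total cost below 7.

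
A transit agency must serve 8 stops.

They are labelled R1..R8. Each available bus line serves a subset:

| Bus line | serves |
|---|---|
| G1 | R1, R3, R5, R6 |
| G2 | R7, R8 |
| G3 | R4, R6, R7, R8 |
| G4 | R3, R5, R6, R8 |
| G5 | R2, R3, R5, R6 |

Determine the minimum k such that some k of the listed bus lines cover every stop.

G1 and G3 and G5 together: G1 ∪ G3 ∪ G5 = {R1, R2, R3, R4, R5, R6, R7, R8} — every stop is covered.
Only G1 contains R1, so G1 is forced; the remaining 4 stops need at least 2 more bus lines (each remaining bus line adds at most 3) — so at least 3 bus lines are needed, and 3 is optimal.

3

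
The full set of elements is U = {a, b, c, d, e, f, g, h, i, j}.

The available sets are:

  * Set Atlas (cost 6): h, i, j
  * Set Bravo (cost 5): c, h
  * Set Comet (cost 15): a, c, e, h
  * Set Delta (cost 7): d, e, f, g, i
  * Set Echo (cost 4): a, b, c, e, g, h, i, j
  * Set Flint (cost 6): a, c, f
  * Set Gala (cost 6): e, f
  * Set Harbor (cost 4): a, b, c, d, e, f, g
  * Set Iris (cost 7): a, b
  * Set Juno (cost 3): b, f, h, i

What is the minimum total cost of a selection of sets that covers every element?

Echo, Harbor together cover every element (Echo ∪ Harbor = {a, b, c, d, e, f, g, h, i, j}); total cost 4 + 4 = 8.
No covering selection has total cost below 8.

8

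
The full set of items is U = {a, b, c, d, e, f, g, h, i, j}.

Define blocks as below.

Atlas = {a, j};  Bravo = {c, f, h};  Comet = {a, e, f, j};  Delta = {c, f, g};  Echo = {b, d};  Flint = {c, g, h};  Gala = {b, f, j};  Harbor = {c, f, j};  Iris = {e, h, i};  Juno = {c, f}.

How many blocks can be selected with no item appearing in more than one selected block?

4

Atlas, Delta, Echo, Iris are pairwise disjoint (Atlas={a,j}; Delta={c,f,g}; Echo={b,d}; Iris={e,h,i}).
Every remaining block overlaps one of these, and no 5 of the listed blocks are pairwise disjoint, so 4 is the maximum.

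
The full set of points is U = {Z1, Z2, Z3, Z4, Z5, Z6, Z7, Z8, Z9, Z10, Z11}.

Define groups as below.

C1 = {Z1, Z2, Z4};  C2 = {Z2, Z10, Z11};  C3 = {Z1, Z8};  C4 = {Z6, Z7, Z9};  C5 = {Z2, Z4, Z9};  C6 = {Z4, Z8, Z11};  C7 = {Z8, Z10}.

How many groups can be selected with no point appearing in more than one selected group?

3

C2, C3, C4 are pairwise disjoint (C2={Z2,Z10,Z11}; C3={Z1,Z8}; C4={Z6,Z7,Z9}).
Every remaining group overlaps one of these, and no 4 of the listed groups are pairwise disjoint, so 3 is the maximum.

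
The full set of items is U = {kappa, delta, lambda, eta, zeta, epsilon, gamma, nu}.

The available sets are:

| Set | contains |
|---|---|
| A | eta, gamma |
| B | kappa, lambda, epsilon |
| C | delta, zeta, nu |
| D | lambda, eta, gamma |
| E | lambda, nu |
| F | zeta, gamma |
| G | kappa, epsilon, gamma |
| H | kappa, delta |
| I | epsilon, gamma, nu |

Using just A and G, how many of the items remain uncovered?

Union of A, G = {kappa, eta, epsilon, gamma}.
Not covered: delta, lambda, zeta, nu — 4 items.

4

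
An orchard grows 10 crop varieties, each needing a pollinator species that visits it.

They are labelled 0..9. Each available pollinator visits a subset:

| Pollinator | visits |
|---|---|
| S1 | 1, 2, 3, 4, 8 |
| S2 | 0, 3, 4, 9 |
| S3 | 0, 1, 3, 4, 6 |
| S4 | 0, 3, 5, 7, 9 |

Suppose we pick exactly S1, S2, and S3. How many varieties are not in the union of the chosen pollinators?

2

Union of S1, S2, S3 = {0, 1, 2, 3, 4, 6, 8, 9}.
Not covered: 5, 7 — 2 varieties.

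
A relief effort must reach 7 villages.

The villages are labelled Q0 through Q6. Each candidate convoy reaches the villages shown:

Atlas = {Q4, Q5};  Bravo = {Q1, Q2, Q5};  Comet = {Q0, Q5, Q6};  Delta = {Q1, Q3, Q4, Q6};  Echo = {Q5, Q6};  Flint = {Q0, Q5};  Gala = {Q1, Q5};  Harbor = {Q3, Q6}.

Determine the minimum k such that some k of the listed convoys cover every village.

3

Take {Bravo, Delta, Flint}. Their union is {Q0, Q1, Q2, Q3, Q4, Q5, Q6}, which is all 7 villages.
Only Bravo contains Q2, so Bravo is forced; the remaining 4 villages need at least 2 more convoys (each remaining convoy adds at most 3) — so at least 3 convoys are needed, and 3 is optimal.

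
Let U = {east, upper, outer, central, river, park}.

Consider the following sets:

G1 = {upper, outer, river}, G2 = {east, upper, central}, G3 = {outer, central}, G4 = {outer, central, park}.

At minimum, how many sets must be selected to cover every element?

Take {G1, G2, G4}. Their union is {east, upper, outer, central, river, park}, which is all 6 elements.
Only G2 contains east, so G2 is forced; the remaining 3 elements need at least 2 more sets (each remaining set adds at most 2) — so at least 3 sets are needed, and 3 is optimal.

3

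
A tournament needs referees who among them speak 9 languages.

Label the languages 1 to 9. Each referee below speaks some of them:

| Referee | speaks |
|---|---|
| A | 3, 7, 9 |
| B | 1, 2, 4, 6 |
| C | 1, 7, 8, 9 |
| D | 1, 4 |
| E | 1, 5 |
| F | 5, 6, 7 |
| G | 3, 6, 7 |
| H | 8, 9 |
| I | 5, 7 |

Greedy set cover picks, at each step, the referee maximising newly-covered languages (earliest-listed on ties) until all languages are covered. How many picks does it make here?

Greedy: pick B (covers 4 new) → pick A (covers 3 new) → pick C (covers 1 new) → pick E (covers 1 new). Total picks: 4.

4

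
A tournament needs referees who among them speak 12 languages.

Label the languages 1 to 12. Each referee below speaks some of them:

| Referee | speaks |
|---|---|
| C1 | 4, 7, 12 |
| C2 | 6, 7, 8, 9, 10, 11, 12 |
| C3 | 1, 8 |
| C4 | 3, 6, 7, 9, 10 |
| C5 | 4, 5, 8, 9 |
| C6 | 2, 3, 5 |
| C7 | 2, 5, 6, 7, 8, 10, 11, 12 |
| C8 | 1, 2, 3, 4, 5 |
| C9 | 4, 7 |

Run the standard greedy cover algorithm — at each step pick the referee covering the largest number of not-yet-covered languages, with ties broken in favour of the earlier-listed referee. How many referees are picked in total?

3

Greedy: pick C7 (covers 8 new) → pick C8 (covers 3 new) → pick C2 (covers 1 new). Total picks: 3.
(The true minimum cover uses only 2 referees, so greedy is not optimal here.)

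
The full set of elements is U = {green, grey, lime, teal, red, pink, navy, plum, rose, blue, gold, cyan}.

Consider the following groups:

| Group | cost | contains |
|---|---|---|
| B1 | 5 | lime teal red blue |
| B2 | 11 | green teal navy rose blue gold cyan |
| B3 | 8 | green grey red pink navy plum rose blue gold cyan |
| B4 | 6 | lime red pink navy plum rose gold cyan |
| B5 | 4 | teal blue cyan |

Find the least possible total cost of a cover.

B1, B3 together cover every element (B1 ∪ B3 = {green, grey, lime, teal, red, pink, navy, plum, rose, blue, gold, cyan}); total cost 5 + 8 = 13.
The greedy pick B4, B5, B3 costs 18; no covering selection beats 13.

13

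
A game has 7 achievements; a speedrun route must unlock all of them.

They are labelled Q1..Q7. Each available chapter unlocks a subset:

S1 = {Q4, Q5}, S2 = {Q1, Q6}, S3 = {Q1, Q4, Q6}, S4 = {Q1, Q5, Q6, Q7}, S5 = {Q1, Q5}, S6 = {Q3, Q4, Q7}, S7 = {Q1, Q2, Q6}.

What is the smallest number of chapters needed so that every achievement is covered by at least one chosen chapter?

Take {S5, S6, S7}. Their union is {Q1, Q2, Q3, Q4, Q5, Q6, Q7}, which is all 7 achievements.
Only S7 contains Q2, so S7 is forced; the remaining 4 achievements need at least 2 more chapters (each remaining chapter adds at most 3) — so at least 3 chapters are needed, and 3 is optimal.

3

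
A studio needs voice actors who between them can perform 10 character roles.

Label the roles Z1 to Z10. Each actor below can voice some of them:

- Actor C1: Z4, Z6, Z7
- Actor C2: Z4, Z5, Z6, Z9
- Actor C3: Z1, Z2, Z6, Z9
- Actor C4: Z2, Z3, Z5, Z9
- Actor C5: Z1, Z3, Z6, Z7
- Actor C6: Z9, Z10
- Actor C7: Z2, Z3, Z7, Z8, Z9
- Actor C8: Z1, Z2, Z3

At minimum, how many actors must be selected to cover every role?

4

Take {C2, C6, C7, C8}. Their union is {Z1, Z2, Z3, Z4, Z5, Z6, Z7, Z8, Z9, Z10}, which is all 10 roles.
No 3 of the 8 actors cover everything (all 56 combinations miss at least one role), so 4 is optimal.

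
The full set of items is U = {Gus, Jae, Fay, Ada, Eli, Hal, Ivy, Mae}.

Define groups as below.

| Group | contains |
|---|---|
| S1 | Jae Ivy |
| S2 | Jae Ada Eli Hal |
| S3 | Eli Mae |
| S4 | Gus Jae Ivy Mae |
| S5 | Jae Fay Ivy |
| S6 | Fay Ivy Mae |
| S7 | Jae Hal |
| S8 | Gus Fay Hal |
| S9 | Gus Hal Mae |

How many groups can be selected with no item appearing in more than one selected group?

S1, S3, S8 are pairwise disjoint (S1={Jae,Ivy}; S3={Eli,Mae}; S8={Gus,Fay,Hal}).
Every remaining group overlaps one of these, and no 4 of the listed groups are pairwise disjoint, so 3 is the maximum.

3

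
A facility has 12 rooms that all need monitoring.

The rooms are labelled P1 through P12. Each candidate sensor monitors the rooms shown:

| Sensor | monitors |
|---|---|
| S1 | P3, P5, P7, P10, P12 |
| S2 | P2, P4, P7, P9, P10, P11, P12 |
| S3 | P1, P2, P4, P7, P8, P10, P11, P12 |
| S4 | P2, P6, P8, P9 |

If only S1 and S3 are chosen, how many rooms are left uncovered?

2

Union of S1, S3 = {P1, P2, P3, P4, P5, P7, P8, P10, P11, P12}.
Not covered: P6, P9 — 2 rooms.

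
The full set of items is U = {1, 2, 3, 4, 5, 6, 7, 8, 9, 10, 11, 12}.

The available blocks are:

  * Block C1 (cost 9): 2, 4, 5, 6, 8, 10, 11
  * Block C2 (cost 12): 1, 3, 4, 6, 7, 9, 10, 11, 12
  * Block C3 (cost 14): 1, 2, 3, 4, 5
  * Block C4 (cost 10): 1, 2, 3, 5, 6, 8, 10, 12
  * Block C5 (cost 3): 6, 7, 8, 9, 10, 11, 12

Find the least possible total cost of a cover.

17

C3, C5 together cover every item (C3 ∪ C5 = {1, 2, 3, 4, 5, 6, 7, 8, 9, 10, 11, 12}); total cost 14 + 3 = 17.
The greedy pick C5, C4, C1 costs 22; no covering selection beats 17.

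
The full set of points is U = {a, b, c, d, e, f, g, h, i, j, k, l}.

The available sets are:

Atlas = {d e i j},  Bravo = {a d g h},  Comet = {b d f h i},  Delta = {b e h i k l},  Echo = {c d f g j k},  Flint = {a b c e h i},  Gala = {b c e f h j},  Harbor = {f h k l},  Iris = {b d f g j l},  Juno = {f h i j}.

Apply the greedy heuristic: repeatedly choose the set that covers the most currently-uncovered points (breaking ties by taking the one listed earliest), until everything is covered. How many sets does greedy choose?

3

Greedy: pick Delta (covers 6 new) → pick Echo (covers 5 new) → pick Bravo (covers 1 new). Total picks: 3.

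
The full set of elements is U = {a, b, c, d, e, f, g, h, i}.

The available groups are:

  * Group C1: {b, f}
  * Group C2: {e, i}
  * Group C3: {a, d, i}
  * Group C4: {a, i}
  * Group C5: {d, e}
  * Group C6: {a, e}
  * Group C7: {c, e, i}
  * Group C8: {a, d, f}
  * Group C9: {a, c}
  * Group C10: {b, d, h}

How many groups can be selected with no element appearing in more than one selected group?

3

C1, C5, C9 are pairwise disjoint (C1={b,f}; C5={d,e}; C9={a,c}).
Every remaining group overlaps one of these, and no 4 of the listed groups are pairwise disjoint, so 3 is the maximum.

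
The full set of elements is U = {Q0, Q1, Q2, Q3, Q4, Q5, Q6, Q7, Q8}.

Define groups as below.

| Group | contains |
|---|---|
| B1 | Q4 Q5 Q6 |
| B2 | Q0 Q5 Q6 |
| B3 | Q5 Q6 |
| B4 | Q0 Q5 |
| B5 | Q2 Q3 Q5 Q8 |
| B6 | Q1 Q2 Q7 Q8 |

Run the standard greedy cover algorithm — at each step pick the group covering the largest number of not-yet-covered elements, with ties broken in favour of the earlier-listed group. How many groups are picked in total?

Greedy: pick B5 (covers 4 new) → pick B1 (covers 2 new) → pick B6 (covers 2 new) → pick B2 (covers 1 new). Total picks: 4.

4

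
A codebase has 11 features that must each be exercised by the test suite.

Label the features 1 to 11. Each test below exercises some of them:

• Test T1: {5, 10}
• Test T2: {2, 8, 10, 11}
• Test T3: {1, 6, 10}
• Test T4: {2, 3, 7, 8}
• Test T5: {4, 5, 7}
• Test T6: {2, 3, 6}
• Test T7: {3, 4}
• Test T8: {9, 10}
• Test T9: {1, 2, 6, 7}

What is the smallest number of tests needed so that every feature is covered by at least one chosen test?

T2 and T5 and T7 and T8 and T9 together: T2 ∪ T5 ∪ T7 ∪ T8 ∪ T9 = {1, 2, 3, 4, 5, 6, 7, 8, 9, 10, 11} — every feature is covered.
No 4 of the 9 tests cover everything (all 126 combinations miss at least one feature), so 5 is optimal.

5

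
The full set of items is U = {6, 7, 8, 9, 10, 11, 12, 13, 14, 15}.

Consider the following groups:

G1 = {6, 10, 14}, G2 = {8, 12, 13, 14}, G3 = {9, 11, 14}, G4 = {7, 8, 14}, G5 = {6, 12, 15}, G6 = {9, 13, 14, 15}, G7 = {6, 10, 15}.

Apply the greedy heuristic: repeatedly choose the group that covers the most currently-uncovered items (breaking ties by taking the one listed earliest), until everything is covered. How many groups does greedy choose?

Greedy: pick G2 (covers 4 new) → pick G7 (covers 3 new) → pick G3 (covers 2 new) → pick G4 (covers 1 new). Total picks: 4.

4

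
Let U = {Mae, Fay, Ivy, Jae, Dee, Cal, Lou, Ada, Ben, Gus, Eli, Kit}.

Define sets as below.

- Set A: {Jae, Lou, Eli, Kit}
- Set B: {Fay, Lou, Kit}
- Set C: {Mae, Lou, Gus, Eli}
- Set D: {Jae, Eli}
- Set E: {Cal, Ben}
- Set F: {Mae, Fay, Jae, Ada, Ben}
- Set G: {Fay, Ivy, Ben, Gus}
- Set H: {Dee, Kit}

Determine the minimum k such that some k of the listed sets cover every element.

A, E, F, G, and H cover everything between them: the union {Mae, Fay, Ivy, Jae, Dee, Cal, Lou, Ada, Ben, Gus, Eli, Kit} is all of U.
No 4 of the 8 sets cover everything (all 70 combinations miss at least one element), so 5 is optimal.

5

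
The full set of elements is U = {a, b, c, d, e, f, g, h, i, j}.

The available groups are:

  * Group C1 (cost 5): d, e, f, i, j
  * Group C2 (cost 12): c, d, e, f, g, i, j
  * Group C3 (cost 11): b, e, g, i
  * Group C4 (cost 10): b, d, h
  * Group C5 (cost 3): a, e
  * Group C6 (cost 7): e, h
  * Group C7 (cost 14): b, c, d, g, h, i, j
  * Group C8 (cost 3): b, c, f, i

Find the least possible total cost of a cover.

C5, C7, C8 together cover every element (C5 ∪ C7 ∪ C8 = {a, b, c, d, e, f, g, h, i, j}); total cost 3 + 14 + 3 = 20.
The greedy pick C8, C5, C1, C6, C3 costs 29; no covering selection beats 20.

20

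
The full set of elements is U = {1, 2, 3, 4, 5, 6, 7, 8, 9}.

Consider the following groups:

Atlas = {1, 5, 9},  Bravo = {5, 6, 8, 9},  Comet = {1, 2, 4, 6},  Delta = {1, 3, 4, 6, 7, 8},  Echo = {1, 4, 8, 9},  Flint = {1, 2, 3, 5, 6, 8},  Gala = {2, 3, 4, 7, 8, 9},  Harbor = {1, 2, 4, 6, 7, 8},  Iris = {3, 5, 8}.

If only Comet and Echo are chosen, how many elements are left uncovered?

3

Union of Comet, Echo = {1, 2, 4, 6, 8, 9}.
Not covered: 3, 5, 7 — 3 elements.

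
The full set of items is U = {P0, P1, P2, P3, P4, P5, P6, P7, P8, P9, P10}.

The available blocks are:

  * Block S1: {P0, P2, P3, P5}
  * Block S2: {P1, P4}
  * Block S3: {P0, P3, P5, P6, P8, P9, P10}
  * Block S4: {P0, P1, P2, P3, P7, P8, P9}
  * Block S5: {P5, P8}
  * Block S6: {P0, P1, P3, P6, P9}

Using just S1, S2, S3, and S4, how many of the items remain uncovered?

Union of S1, S2, S3, S4 = {P0, P1, P2, P3, P4, P5, P6, P7, P8, P9, P10} — that's every item, so 0 are uncovered.

0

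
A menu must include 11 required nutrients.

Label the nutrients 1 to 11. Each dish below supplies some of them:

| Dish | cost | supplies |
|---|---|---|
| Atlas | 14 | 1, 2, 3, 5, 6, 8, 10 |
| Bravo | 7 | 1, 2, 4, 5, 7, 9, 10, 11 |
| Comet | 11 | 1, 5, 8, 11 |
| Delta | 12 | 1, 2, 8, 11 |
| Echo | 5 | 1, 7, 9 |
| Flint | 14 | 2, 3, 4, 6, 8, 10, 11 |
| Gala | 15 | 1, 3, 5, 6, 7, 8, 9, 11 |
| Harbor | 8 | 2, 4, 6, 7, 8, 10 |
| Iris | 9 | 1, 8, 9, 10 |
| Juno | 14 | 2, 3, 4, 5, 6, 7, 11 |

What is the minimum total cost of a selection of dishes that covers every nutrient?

Bravo, Flint together cover every nutrient (Bravo ∪ Flint = {1, 2, 3, 4, 5, 6, 7, 8, 9, 10, 11}); total cost 7 + 14 = 21.
The greedy pick Bravo, Harbor, Atlas costs 29; no covering selection beats 21.

21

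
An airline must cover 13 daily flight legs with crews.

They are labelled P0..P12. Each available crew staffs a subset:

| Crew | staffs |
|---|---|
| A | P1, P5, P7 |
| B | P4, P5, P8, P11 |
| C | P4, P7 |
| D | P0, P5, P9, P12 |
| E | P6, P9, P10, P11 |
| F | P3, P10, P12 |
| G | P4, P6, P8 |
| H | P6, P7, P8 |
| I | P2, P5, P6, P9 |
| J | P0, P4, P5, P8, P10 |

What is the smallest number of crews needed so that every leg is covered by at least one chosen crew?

Take {A, E, F, I, J}. Their union is {P0, P1, P2, P3, P4, P5, P6, P7, P8, P9, P10, P11, P12}, which is all 13 legs.
No 4 of the 10 crews cover everything (all 210 combinations miss at least one leg), so 5 is optimal.

5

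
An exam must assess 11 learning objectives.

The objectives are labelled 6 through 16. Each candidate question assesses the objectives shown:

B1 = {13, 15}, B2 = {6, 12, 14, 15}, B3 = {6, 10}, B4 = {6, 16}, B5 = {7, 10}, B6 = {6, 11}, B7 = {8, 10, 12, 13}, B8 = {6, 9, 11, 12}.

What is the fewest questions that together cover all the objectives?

B2 and B4 and B5 and B7 and B8 together: B2 ∪ B4 ∪ B5 ∪ B7 ∪ B8 = {6, 7, 8, 9, 10, 11, 12, 13, 14, 15, 16} — every objective is covered.
No 4 of the 8 questions cover everything (all 70 combinations miss at least one objective), so 5 is optimal.

5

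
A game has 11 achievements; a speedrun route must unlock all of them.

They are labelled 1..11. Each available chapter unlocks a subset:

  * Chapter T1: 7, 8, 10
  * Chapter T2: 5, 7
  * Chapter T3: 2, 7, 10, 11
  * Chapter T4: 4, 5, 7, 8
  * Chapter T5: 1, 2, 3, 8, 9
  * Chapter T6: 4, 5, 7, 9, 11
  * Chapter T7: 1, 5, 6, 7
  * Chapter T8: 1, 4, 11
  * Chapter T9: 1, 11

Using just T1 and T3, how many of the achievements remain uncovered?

6

Union of T1, T3 = {2, 7, 8, 10, 11}.
Not covered: 1, 3, 4, 5, 6, 9 — 6 achievements.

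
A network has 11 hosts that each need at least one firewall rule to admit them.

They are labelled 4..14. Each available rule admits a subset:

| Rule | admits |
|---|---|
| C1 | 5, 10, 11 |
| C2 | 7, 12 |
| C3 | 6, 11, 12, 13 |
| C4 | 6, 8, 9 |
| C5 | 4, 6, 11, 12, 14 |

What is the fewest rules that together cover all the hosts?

5

Take {C1, C2, C3, C4, C5}. Their union is {4, 5, 6, 7, 8, 9, 10, 11, 12, 13, 14}, which is all 11 hosts.
Only C3 contains 13, so C3 is forced; the remaining 7 hosts need at least 4 more rules (each remaining rule adds at most 2) — so at least 5 rules are needed, and 5 is optimal.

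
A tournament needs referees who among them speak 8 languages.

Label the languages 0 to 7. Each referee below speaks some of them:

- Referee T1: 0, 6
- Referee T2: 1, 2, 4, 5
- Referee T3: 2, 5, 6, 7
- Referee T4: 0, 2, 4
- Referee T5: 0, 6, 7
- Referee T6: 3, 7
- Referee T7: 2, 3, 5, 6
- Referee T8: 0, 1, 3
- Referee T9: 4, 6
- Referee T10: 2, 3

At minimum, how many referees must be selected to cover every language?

Take {T3, T8, T9}. Their union is {0, 1, 2, 3, 4, 5, 6, 7}, which is all 8 languages.
No 2 of the 10 referees cover everything (all 45 combinations miss at least one language), so 3 is optimal.

3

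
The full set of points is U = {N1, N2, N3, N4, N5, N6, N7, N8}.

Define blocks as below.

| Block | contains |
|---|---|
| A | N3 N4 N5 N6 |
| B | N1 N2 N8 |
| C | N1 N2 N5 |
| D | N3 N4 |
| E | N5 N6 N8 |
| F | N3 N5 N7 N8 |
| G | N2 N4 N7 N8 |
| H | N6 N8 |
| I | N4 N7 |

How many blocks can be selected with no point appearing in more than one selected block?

C, D, H are pairwise disjoint (C={N1,N2,N5}; D={N3,N4}; H={N6,N8}).
Every remaining block overlaps one of these, and no 4 of the listed blocks are pairwise disjoint, so 3 is the maximum.

3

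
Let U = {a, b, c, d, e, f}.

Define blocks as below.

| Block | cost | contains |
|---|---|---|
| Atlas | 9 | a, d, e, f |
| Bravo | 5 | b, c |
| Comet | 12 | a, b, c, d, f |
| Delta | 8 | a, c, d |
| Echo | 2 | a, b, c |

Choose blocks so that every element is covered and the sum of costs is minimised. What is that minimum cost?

11

Atlas, Echo together cover every element (Atlas ∪ Echo = {a, b, c, d, e, f}); total cost 9 + 2 = 11.
No covering selection has total cost below 11.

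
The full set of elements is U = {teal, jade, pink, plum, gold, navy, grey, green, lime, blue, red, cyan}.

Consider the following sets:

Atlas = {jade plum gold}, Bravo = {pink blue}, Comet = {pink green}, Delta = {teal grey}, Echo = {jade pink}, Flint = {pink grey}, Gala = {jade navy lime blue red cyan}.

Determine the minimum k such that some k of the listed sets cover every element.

Take {Atlas, Comet, Delta, Gala}. Their union is {teal, jade, pink, plum, gold, navy, grey, green, lime, blue, red, cyan}, which is all 12 elements.
Only Gala contains navy, so Gala is forced; the remaining 6 elements need at least 3 more sets (each remaining set adds at most 2) — so at least 4 sets are needed, and 4 is optimal.

4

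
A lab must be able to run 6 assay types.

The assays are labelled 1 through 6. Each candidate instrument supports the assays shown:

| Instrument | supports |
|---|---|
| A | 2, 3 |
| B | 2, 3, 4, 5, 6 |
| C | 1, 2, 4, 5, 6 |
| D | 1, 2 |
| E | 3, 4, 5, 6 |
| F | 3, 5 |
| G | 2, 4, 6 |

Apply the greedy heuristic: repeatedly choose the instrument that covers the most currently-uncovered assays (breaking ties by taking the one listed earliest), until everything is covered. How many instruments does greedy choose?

Greedy: pick B (covers 5 new) → pick C (covers 1 new). Total picks: 2.

2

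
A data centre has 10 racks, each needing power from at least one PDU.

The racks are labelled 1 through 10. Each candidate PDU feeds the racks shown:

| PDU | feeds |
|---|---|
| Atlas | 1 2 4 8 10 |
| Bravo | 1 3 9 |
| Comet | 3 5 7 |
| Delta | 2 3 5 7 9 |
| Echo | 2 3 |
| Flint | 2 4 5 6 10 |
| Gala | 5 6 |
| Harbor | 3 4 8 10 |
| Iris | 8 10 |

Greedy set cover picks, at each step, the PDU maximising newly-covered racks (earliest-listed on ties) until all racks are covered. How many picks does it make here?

Greedy: pick Atlas (covers 5 new) → pick Delta (covers 4 new) → pick Flint (covers 1 new). Total picks: 3.

3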